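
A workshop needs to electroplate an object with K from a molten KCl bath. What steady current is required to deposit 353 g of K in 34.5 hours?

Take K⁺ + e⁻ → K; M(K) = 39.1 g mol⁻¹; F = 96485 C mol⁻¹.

n(K) = 353 / 39.1 = 9.028 mol.
n(e⁻) = 1 × 9.028 = 9.028 mol.
Q = n(e⁻)·F = 9.028 × 96485 = 871100 C.
I = Q/t = 871100 / 124200 s = 7.01 A.

7.01 A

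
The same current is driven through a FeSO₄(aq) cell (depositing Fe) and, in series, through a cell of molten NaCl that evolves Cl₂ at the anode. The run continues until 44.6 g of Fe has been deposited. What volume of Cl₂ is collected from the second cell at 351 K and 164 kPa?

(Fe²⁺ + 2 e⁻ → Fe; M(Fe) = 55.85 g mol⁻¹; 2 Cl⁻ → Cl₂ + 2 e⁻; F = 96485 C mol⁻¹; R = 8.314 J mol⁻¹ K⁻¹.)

14.2 L

n(Fe) = 44.6 / 55.85 = 0.7986 mol, so n(e⁻) = 2 × 0.7986 = 1.597 mol.
The cells are in series, so the same 1.597 mol of electrons passes through the second cell.
2 Cl⁻ → Cl₂ + 2 e⁻ — 2 mol e⁻ per mol Cl₂, so n(Cl₂) = 1.597/2 = 0.7986 mol.
V = nRT/P = (0.7986 × 8.314 × 351) / (164 × 10³) = 0.0142 m³ = 14.2 L.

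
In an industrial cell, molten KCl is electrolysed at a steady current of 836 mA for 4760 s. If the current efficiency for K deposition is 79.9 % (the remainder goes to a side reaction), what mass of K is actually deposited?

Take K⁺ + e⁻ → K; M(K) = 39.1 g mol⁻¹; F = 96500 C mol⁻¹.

Q = I·t = 0.8360 × 4760.0 = 3979 C.
n(e⁻) = 3979/96500 = 0.04124 mol; theoretically n(K) = 0.04124/1 = 0.04124 mol, m_theo = 1.612 g.
At 79.9 % efficiency, m_actual = 0.799 × 1.612 = 1.29 g.

1.29 g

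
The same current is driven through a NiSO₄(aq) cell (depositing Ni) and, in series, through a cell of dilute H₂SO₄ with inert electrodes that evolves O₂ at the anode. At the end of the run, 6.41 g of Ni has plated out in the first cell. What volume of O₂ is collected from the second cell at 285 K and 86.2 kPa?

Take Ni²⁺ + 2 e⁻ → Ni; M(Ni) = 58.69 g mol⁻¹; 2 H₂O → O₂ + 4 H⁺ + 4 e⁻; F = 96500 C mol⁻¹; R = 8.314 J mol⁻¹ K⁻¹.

n(Ni) = 6.41 / 58.69 = 0.1092 mol, so n(e⁻) = 2 × 0.1092 = 0.2184 mol.
The cells are in series, so the same 0.2184 mol of electrons passes through the second cell.
2 H₂O → O₂ + 4 H⁺ + 4 e⁻ — 4 mol e⁻ per mol O₂, so n(O₂) = 0.2184/4 = 0.05461 mol.
V = nRT/P = (0.05461 × 8.314 × 285) / (86.2 × 10³) = 0.00150 m³ = 1.50 L.

1.50 L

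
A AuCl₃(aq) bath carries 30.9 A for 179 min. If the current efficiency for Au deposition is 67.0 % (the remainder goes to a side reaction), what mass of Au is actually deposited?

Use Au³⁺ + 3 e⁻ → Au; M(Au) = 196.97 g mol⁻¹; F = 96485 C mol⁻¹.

Q = I·t = 30.90 × 10740 = 331900 C.
n(e⁻) = 331900/96485 = 3.440 mol; theoretically n(Au) = 3.440/3 = 1.147 mol, m_theo = 225.8 g.
At 67.0 % efficiency, m_actual = 0.670 × 225.8 = 151 g.

151 g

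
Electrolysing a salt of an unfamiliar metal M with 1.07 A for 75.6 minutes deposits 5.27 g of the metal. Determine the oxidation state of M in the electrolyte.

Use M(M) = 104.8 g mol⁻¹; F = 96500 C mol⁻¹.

Q = I·t = 1.070 A × 4536.0 s = 4854 C, so n(e⁻) = 4854/96500 = 0.05030 mol.
n(M) deposited = 5.27 / 104.8 = 0.05029 mol.
Electrons per atom = n(e⁻)/n(M) = 0.05030 / 0.05029 = 1.00 ≈ 1, so the ion is M⁺.

+1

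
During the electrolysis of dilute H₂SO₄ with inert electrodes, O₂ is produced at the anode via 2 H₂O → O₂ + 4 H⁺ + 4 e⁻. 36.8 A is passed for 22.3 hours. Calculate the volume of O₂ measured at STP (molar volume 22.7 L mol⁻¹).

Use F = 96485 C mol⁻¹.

Q = I·t = 36.80 A × 80280 s = 2954000 C.
n(e⁻) = Q/F = 2954000 / 96485 = 30.62 mol.
4 electrons are transferred per O₂ molecule, so n(O₂) = 30.62 / 4 = 7.655 mol.
V = n × V_m = 7.655 × 22.7 = 174 L.

174 L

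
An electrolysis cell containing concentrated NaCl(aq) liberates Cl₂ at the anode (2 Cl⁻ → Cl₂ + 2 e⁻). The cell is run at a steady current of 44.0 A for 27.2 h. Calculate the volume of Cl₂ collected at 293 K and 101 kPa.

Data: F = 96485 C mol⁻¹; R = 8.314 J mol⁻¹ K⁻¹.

539 L

Q = I·t = 44.00 A × 97920 s = 4308000 C.
n(e⁻) = Q/F = 4308000 / 96485 = 44.65 mol.
2 electrons are transferred per Cl₂ molecule, so n(Cl₂) = 44.65 / 2 = 22.33 mol.
V = nRT/P = (22.33 × 8.314 × 293) / (101 × 10³ Pa) = 0.539 m³ = 539 L.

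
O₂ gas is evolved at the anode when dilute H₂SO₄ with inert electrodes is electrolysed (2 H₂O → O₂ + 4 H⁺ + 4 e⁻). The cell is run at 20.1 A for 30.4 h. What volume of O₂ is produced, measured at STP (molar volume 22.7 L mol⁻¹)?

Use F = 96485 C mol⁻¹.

129 L

Q = I·t = 20.10 A × 109440 s = 2200000 C.
n(e⁻) = Q/F = 2200000 / 96485 = 22.80 mol.
4 electrons are transferred per O₂ molecule, so n(O₂) = 22.80 / 4 = 5.700 mol.
V = n × V_m = 5.700 × 22.7 = 129 L.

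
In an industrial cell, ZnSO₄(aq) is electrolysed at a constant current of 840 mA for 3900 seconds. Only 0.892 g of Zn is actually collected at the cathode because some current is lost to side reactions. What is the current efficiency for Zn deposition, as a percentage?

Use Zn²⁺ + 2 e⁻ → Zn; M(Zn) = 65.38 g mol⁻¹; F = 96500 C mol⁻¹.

80.4 %

Q = I·t = 0.8400 × 3900.0 = 3276 C; n(e⁻) = 3276/96500 = 0.03395 mol.
Theoretical n(Zn) = n(e⁻)/2 = 0.01697 mol, i.e. m_theo = 0.01697 × 65.38 = 1.110 g.
Efficiency = m_actual / m_theo = 0.892 / 1.110 = 80.4 %.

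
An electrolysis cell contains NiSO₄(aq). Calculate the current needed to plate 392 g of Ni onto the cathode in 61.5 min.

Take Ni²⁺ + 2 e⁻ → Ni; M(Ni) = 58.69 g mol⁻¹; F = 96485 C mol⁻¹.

n(Ni) = 392 / 58.69 = 6.679 mol.
n(e⁻) = 2 × 6.679 = 13.36 mol.
Q = n(e⁻)·F = 13.36 × 96485 = 1289000 C.
I = Q/t = 1289000 / 3690.0 s = 349 A.

349 A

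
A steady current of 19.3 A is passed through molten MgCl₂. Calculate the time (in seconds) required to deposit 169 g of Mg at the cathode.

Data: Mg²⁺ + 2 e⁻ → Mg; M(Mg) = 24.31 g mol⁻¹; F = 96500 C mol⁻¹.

n(Mg) = m/M = 169 / 24.31 = 6.952 mol.
Each Mg atom requires 2 electrons, so n(e⁻) = 2 × 6.952 = 13.90 mol.
Q = n(e⁻)·F = 13.90 × 96500 = 1342000 C.
t = Q/I = 1342000 / 19.30 A = 69520 s.

69500 s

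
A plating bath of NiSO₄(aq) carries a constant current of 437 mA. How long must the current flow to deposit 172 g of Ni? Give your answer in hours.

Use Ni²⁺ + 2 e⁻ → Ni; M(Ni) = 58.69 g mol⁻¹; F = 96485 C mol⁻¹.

n(Ni) = m/M = 172 / 58.69 = 2.931 mol.
Each Ni atom requires 2 electrons, so n(e⁻) = 2 × 2.931 = 5.861 mol.
Q = n(e⁻)·F = 5.861 × 96485 = 565500 C.
t = Q/I = 565500 / 0.4370 A = 1294000 s = 359 h.

359 h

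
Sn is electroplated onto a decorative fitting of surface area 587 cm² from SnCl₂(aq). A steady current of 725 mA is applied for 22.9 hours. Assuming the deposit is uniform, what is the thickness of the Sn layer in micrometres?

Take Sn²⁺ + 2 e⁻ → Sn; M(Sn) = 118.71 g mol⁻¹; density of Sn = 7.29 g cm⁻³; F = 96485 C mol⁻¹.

85.9 μm

Q = I·t = 0.7250 × 82440 = 59770 C; n(e⁻) = 0.6195 mol.
n(Sn) = n(e⁻)/2 = 0.3097 mol, so m = 0.3097 × 118.71 = 36.77 g.
Volume = m/ρ = 36.77 / 7.29 = 5.044 cm³.
Thickness = V/A = 5.044 / 587 = 0.00859 cm = 85.9 μm.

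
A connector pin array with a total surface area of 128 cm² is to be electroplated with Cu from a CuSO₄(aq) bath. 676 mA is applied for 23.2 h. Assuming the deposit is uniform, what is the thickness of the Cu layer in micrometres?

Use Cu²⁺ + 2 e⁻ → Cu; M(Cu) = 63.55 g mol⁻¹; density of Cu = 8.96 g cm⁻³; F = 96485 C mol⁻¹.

Q = I·t = 0.6760 × 83520 = 56460 C; n(e⁻) = 0.5852 mol.
n(Cu) = n(e⁻)/2 = 0.2926 mol, so m = 0.2926 × 63.55 = 18.59 g.
Volume = m/ρ = 18.59 / 8.96 = 2.075 cm³.
Thickness = V/A = 2.075 / 128 = 0.0162 cm = 162 μm.

162 μm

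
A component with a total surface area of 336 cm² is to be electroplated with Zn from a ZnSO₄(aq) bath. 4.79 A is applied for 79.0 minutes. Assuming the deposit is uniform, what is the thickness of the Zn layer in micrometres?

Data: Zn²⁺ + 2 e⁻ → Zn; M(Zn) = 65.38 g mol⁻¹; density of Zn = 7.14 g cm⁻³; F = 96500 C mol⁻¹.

32.1 μm

Q = I·t = 4.790 × 4740.0 = 22700 C; n(e⁻) = 0.2353 mol.
n(Zn) = n(e⁻)/2 = 0.1176 mol, so m = 0.1176 × 65.38 = 7.691 g.
Volume = m/ρ = 7.691 / 7.14 = 1.077 cm³.
Thickness = V/A = 1.077 / 336 = 0.00321 cm = 32.1 μm.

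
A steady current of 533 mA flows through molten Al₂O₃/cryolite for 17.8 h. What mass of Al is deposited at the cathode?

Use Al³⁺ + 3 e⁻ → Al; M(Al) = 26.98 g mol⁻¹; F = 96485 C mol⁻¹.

3.18 g

Q = I·t = 0.5330 A × 64080 s = 34150 C.
n(e⁻) = Q/F = 34150 / 96485 = 0.3540 mol.
Al³⁺ + 3 e⁻ → Al, so n(Al) = n(e⁻)/3 = 0.1180 mol.
m = n·M = 0.1180 × 26.98 = 3.18 g.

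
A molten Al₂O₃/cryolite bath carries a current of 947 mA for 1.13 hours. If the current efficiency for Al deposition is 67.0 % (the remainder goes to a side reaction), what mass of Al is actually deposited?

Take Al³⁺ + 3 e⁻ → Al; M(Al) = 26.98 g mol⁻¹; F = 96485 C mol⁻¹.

Q = I·t = 0.9470 × 4068.0 = 3852 C.
n(e⁻) = 3852/96485 = 0.03993 mol; theoretically n(Al) = 0.03993/3 = 0.01331 mol, m_theo = 0.3591 g.
At 67.0 % efficiency, m_actual = 0.670 × 0.3591 = 0.241 g.

0.241 g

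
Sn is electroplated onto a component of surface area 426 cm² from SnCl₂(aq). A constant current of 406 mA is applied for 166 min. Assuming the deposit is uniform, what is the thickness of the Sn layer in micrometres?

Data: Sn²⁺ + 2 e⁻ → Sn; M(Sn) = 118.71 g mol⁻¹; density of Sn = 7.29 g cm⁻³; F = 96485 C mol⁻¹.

Q = I·t = 0.4060 × 9960.0 = 4044 C; n(e⁻) = 0.04191 mol.
n(Sn) = n(e⁻)/2 = 0.02096 mol, so m = 0.02096 × 118.71 = 2.488 g.
Volume = m/ρ = 2.488 / 7.29 = 0.3412 cm³.
Thickness = V/A = 0.3412 / 426 = 8.01 × 10⁻⁴ cm = 8.01 μm.

8.01 μm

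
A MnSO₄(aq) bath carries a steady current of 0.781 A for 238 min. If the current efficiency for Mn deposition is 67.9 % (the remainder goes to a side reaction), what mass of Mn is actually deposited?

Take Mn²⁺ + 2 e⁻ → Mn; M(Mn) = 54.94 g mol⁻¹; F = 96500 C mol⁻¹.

Q = I·t = 0.7810 × 14280 = 11150 C.
n(e⁻) = 11150/96500 = 0.1156 mol; theoretically n(Mn) = 0.1156/2 = 0.05779 mol, m_theo = 3.175 g.
At 67.9 % efficiency, m_actual = 0.679 × 3.175 = 2.16 g.

2.16 g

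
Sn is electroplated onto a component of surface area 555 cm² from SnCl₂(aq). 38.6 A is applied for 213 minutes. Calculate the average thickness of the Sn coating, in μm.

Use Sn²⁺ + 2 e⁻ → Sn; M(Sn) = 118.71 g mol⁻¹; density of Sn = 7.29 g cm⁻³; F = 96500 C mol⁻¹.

Q = I·t = 38.60 × 12780 = 493300 C; n(e⁻) = 5.112 mol.
n(Sn) = n(e⁻)/2 = 2.556 mol, so m = 2.556 × 118.71 = 303.4 g.
Volume = m/ρ = 303.4 / 7.29 = 41.62 cm³.
Thickness = V/A = 41.62 / 555 = 0.0750 cm = 750 μm.

750 μm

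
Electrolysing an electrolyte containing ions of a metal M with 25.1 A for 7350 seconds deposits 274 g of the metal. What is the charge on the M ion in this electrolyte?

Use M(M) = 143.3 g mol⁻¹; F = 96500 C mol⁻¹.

+1

Q = I·t = 25.10 A × 7350.0 s = 184500 C, so n(e⁻) = 184500/96500 = 1.912 mol.
n(M) deposited = 274 / 143.3 = 1.912 mol.
Electrons per atom = n(e⁻)/n(M) = 1.912 / 1.912 = 1.00 ≈ 1, so the ion is M⁺.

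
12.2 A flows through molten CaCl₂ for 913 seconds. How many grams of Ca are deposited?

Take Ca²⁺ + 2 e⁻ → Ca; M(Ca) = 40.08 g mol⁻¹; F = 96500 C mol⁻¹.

2.31 g

Q = I·t = 12.20 A × 913.00 s = 11140 C.
n(e⁻) = Q/F = 11140 / 96500 = 0.1154 mol.
Ca²⁺ + 2 e⁻ → Ca, so n(Ca) = n(e⁻)/2 = 0.05771 mol.
m = n·M = 0.05771 × 40.08 = 2.31 g.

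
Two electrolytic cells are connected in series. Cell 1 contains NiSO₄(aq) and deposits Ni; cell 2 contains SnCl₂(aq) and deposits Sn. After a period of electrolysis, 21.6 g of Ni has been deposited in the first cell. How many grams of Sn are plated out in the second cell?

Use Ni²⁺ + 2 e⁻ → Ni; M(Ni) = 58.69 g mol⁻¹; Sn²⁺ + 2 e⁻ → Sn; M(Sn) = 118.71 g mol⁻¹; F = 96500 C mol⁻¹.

n(Ni) = 21.6 / 58.69 = 0.3680 mol.
Since Ni²⁺ + 2 e⁻ → Ni, n(e⁻) passed = 2 × 0.3680 = 0.7361 mol.
Cells in series carry the same charge, so the same 0.7361 mol of electrons passes through cell 2.
Sn²⁺ + 2 e⁻ → Sn, so n(Sn) = 0.7361 / 2 = 0.3680 mol.
m(Sn) = 0.3680 × 118.71 = 43.7 g.

43.7 g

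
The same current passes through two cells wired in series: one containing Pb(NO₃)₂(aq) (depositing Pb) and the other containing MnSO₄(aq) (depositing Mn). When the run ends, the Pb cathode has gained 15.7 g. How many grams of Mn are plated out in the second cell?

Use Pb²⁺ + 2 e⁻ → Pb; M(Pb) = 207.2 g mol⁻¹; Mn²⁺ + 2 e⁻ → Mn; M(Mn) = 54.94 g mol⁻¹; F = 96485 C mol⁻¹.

4.16 g

n(Pb) = 15.7 / 207.2 = 0.07577 mol.
Since Pb²⁺ + 2 e⁻ → Pb, n(e⁻) passed = 2 × 0.07577 = 0.1515 mol.
Cells in series carry the same charge, so the same 0.1515 mol of electrons passes through cell 2.
Mn²⁺ + 2 e⁻ → Mn, so n(Mn) = 0.1515 / 2 = 0.07577 mol.
m(Mn) = 0.07577 × 54.94 = 4.16 g.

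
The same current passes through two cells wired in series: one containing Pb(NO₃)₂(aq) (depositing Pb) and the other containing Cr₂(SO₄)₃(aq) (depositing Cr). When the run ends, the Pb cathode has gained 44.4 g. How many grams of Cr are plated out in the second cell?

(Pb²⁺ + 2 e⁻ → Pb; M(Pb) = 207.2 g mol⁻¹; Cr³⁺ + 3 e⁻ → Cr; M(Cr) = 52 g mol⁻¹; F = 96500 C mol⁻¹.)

n(Pb) = 44.4 / 207.2 = 0.2143 mol.
Since Pb²⁺ + 2 e⁻ → Pb, n(e⁻) passed = 2 × 0.2143 = 0.4286 mol.
Cells in series carry the same charge, so the same 0.4286 mol of electrons passes through cell 2.
Cr³⁺ + 3 e⁻ → Cr, so n(Cr) = 0.4286 / 3 = 0.1429 mol.
m(Cr) = 0.1429 × 52 = 7.43 g.

7.43 g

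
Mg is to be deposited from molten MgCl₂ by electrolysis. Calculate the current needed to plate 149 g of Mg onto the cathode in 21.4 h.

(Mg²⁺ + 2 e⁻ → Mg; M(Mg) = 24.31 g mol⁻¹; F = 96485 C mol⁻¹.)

n(Mg) = 149 / 24.31 = 6.129 mol.
n(e⁻) = 2 × 6.129 = 12.26 mol.
Q = n(e⁻)·F = 12.26 × 96485 = 1183000 C.
I = Q/t = 1183000 / 77040 s = 15.4 A.

15.4 A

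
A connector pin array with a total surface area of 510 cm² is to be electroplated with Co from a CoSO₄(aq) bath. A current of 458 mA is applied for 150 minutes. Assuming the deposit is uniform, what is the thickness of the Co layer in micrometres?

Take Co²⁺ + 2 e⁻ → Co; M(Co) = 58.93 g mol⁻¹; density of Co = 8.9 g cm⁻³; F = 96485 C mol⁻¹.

2.77 μm

Q = I·t = 0.4580 × 9000.0 = 4122 C; n(e⁻) = 0.04272 mol.
n(Co) = n(e⁻)/2 = 0.02136 mol, so m = 0.02136 × 58.93 = 1.259 g.
Volume = m/ρ = 1.259 / 8.9 = 0.1414 cm³.
Thickness = V/A = 0.1414 / 510 = 2.77 × 10⁻⁴ cm = 2.77 μm.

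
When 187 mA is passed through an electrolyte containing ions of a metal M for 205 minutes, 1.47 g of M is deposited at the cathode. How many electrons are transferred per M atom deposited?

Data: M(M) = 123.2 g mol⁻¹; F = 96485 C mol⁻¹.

Q = I·t = 0.1870 A × 12300 s = 2300 C, so n(e⁻) = 2300/96485 = 0.02384 mol.
n(M) deposited = 1.47 / 123.2 = 0.01193 mol.
Electrons per atom = n(e⁻)/n(M) = 0.02384 / 0.01193 = 2.00 ≈ 2, so the ion is M²⁺.

2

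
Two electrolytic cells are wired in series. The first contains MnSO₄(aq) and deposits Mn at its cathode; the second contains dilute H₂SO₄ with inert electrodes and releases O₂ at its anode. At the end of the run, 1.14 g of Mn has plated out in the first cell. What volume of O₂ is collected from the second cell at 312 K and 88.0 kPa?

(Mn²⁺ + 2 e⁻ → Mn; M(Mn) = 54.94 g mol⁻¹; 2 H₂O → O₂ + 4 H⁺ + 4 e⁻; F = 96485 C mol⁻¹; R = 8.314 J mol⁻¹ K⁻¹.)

0.306 L

n(Mn) = 1.14 / 54.94 = 0.02075 mol, so n(e⁻) = 2 × 0.02075 = 0.04150 mol.
The cells are in series, so the same 0.04150 mol of electrons passes through the second cell.
2 H₂O → O₂ + 4 H⁺ + 4 e⁻ — 4 mol e⁻ per mol O₂, so n(O₂) = 0.04150/4 = 0.01037 mol.
V = nRT/P = (0.01037 × 8.314 × 312) / (88.0 × 10³) = 3.06 × 10⁻⁴ m³ = 0.306 L.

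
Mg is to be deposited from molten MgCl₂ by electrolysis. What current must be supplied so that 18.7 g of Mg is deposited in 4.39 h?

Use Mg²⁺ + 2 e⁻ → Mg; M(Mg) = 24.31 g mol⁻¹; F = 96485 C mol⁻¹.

n(Mg) = 18.7 / 24.31 = 0.7692 mol.
n(e⁻) = 2 × 0.7692 = 1.538 mol.
Q = n(e⁻)·F = 1.538 × 96485 = 148400 C.
I = Q/t = 148400 / 15804 s = 9.39 A.

9.39 A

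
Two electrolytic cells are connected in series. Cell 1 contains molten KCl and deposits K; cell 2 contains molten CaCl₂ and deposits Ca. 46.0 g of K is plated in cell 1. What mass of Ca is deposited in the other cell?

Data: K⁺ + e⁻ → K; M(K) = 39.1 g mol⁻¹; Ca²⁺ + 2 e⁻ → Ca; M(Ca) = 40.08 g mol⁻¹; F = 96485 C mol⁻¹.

23.6 g

n(K) = 46.0 / 39.1 = 1.176 mol.
Since K⁺ + e⁻ → K, n(e⁻) passed = 1 × 1.176 = 1.176 mol.
Cells in series carry the same charge, so the same 1.176 mol of electrons passes through cell 2.
Ca²⁺ + 2 e⁻ → Ca, so n(Ca) = 1.176 / 2 = 0.5882 mol.
m(Ca) = 0.5882 × 40.08 = 23.6 g.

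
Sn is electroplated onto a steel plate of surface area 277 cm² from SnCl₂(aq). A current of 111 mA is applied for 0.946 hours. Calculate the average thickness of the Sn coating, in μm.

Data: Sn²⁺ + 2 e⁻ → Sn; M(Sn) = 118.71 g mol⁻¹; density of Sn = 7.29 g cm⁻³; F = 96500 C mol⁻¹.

Q = I·t = 0.1110 × 3405.6 = 378.0 C; n(e⁻) = 0.003917 mol.
n(Sn) = n(e⁻)/2 = 0.001959 mol, so m = 0.001959 × 118.71 = 0.2325 g.
Volume = m/ρ = 0.2325 / 7.29 = 0.03189 cm³.
Thickness = V/A = 0.03189 / 277 = 1.15 × 10⁻⁴ cm = 1.15 μm.

1.15 μm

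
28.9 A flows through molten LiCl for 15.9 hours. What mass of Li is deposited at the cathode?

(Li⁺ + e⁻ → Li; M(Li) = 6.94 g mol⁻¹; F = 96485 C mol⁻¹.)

Q = I·t = 28.90 A × 57240 s = 1654000 C.
n(e⁻) = Q/F = 1654000 / 96485 = 17.15 mol.
Li⁺ + e⁻ → Li, so n(Li) = n(e⁻)/1 = 17.15 mol.
m = n·M = 17.15 × 6.94 = 119 g.

119 g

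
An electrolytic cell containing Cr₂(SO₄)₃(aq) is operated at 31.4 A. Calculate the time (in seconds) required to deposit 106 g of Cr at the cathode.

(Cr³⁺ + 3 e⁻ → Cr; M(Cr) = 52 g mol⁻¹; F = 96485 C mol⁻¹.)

18800 s

n(Cr) = m/M = 106 / 52 = 2.038 mol.
Each Cr atom requires 3 electrons, so n(e⁻) = 3 × 2.038 = 6.115 mol.
Q = n(e⁻)·F = 6.115 × 96485 = 590000 C.
t = Q/I = 590000 / 31.40 A = 18790 s.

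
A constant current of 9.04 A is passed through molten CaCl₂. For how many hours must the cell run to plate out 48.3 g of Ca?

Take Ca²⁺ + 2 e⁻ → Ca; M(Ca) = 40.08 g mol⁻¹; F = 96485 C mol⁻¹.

7.15 h

n(Ca) = m/M = 48.3 / 40.08 = 1.205 mol.
Each Ca atom requires 2 electrons, so n(e⁻) = 2 × 1.205 = 2.410 mol.
Q = n(e⁻)·F = 2.410 × 96485 = 232500 C.
t = Q/I = 232500 / 9.040 A = 25720 s = 7.15 h.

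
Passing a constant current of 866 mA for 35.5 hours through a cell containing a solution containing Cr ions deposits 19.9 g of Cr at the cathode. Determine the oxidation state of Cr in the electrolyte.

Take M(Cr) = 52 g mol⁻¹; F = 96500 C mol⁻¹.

Q = I·t = 0.8660 A × 127800 s = 110700 C, so n(e⁻) = 110700/96500 = 1.147 mol.
n(Cr) deposited = 19.9 / 52 = 0.3827 mol.
Electrons per atom = n(e⁻)/n(Cr) = 1.147 / 0.3827 = 3.00 ≈ 3, so the ion is Cr³⁺.

+3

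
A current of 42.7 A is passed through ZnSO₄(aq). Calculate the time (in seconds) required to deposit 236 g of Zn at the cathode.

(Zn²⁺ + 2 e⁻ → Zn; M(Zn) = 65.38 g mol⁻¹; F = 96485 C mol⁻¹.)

16300 s

n(Zn) = m/M = 236 / 65.38 = 3.610 mol.
Each Zn atom requires 2 electrons, so n(e⁻) = 2 × 3.610 = 7.219 mol.
Q = n(e⁻)·F = 7.219 × 96485 = 696600 C.
t = Q/I = 696600 / 42.70 A = 16310 s.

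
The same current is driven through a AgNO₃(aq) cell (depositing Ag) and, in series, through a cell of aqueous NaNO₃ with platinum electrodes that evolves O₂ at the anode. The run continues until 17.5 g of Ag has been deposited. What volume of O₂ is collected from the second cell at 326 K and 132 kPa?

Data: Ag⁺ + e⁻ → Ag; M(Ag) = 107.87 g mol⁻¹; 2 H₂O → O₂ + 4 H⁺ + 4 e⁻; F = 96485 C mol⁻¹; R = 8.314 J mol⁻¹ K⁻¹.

n(Ag) = 17.5 / 107.87 = 0.1622 mol, so n(e⁻) = 1 × 0.1622 = 0.1622 mol.
The cells are in series, so the same 0.1622 mol of electrons passes through the second cell.
2 H₂O → O₂ + 4 H⁺ + 4 e⁻ — 4 mol e⁻ per mol O₂, so n(O₂) = 0.1622/4 = 0.04056 mol.
V = nRT/P = (0.04056 × 8.314 × 326) / (132 × 10³) = 8.33 × 10⁻⁴ m³ = 0.833 L.

0.833 L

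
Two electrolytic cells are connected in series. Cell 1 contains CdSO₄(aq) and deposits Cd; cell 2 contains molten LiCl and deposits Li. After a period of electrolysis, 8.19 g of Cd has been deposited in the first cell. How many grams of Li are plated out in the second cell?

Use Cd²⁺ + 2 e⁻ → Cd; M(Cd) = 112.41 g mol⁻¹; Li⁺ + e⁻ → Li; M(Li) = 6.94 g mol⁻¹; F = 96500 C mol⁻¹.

1.01 g

n(Cd) = 8.19 / 112.41 = 0.07286 mol.
Since Cd²⁺ + 2 e⁻ → Cd, n(e⁻) passed = 2 × 0.07286 = 0.1457 mol.
Cells in series carry the same charge, so the same 0.1457 mol of electrons passes through cell 2.
Li⁺ + e⁻ → Li, so n(Li) = 0.1457 / 1 = 0.1457 mol.
m(Li) = 0.1457 × 6.94 = 1.01 g.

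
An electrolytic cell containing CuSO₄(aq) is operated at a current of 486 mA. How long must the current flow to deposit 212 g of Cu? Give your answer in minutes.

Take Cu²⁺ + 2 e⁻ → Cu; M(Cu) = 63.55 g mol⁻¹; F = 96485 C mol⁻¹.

n(Cu) = m/M = 212 / 63.55 = 3.336 mol.
Each Cu atom requires 2 electrons, so n(e⁻) = 2 × 3.336 = 6.672 mol.
Q = n(e⁻)·F = 6.672 × 96485 = 643700 C.
t = Q/I = 643700 / 0.4860 A = 1325000 s = 22100 min.

22100 min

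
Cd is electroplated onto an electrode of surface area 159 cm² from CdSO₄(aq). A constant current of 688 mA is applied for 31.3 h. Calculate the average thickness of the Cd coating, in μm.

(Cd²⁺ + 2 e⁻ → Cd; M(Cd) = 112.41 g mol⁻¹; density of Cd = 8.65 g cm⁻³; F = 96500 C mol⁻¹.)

328 μm

Q = I·t = 0.6880 × 112680 = 77520 C; n(e⁻) = 0.8034 mol.
n(Cd) = n(e⁻)/2 = 0.4017 mol, so m = 0.4017 × 112.41 = 45.15 g.
Volume = m/ρ = 45.15 / 8.65 = 5.220 cm³.
Thickness = V/A = 5.220 / 159 = 0.0328 cm = 328 μm.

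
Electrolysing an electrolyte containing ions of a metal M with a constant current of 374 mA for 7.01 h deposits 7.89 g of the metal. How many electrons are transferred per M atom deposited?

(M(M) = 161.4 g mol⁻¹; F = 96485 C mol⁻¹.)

2

Q = I·t = 0.3740 A × 25236 s = 9438 C, so n(e⁻) = 9438/96485 = 0.09782 mol.
n(M) deposited = 7.89 / 161.4 = 0.04888 mol.
Electrons per atom = n(e⁻)/n(M) = 0.09782 / 0.04888 = 2.00 ≈ 2, so the ion is M²⁺.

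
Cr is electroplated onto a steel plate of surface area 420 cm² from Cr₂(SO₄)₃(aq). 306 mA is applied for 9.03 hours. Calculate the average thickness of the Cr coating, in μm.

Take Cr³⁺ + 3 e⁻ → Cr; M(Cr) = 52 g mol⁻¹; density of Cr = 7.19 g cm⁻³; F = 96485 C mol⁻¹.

Q = I·t = 0.3060 × 32508 = 9947 C; n(e⁻) = 0.1031 mol.
n(Cr) = n(e⁻)/3 = 0.03437 mol, so m = 0.03437 × 52 = 1.787 g.
Volume = m/ρ = 1.787 / 7.19 = 0.2485 cm³.
Thickness = V/A = 0.2485 / 420 = 5.92 × 10⁻⁴ cm = 5.92 μm.

5.92 μm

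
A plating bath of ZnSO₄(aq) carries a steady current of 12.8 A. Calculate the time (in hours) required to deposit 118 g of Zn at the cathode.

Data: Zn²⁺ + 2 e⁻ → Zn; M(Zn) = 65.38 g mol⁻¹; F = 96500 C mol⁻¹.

n(Zn) = m/M = 118 / 65.38 = 1.805 mol.
Each Zn atom requires 2 electrons, so n(e⁻) = 2 × 1.805 = 3.610 mol.
Q = n(e⁻)·F = 3.610 × 96500 = 348300 C.
t = Q/I = 348300 / 12.80 A = 27210 s = 7.56 h.

7.56 h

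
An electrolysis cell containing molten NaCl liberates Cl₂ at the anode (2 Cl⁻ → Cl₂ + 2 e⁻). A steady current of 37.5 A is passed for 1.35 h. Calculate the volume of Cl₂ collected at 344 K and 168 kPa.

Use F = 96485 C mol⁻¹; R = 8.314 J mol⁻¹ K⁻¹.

16.1 L

Q = I·t = 37.50 A × 4860.0 s = 182200 C.
n(e⁻) = Q/F = 182200 / 96485 = 1.889 mol.
2 electrons are transferred per Cl₂ molecule, so n(Cl₂) = 1.889 / 2 = 0.9444 mol.
V = nRT/P = (0.9444 × 8.314 × 344) / (168 × 10³ Pa) = 0.0161 m³ = 16.1 L.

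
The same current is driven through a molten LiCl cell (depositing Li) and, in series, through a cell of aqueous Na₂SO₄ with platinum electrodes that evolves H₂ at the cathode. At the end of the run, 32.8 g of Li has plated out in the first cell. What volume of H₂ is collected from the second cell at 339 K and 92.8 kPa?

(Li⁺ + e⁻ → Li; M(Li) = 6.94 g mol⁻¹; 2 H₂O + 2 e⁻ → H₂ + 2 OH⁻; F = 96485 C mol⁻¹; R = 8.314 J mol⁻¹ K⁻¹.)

n(Li) = 32.8 / 6.94 = 4.726 mol, so n(e⁻) = 1 × 4.726 = 4.726 mol.
The cells are in series, so the same 4.726 mol of electrons passes through the second cell.
2 H₂O + 2 e⁻ → H₂ + 2 OH⁻ — 2 mol e⁻ per mol H₂, so n(H₂) = 4.726/2 = 2.363 mol.
V = nRT/P = (2.363 × 8.314 × 339) / (92.8 × 10³) = 0.0718 m³ = 71.8 L.

71.8 L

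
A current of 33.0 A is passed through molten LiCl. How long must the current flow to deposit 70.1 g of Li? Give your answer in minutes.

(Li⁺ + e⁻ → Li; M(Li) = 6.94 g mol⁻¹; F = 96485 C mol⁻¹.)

n(Li) = m/M = 70.1 / 6.94 = 10.10 mol.
Each Li atom requires 1 electron, so n(e⁻) = 1 × 10.10 = 10.10 mol.
Q = n(e⁻)·F = 10.10 × 96485 = 974600 C.
t = Q/I = 974600 / 33.00 A = 29530 s = 492 min.

492 min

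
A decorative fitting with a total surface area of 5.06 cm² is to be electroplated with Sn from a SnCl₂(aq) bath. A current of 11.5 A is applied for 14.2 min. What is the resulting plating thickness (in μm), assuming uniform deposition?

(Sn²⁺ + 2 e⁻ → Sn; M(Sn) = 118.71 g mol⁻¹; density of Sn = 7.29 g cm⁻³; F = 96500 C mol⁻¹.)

Q = I·t = 11.50 × 852.00 = 9798 C; n(e⁻) = 0.1015 mol.
n(Sn) = n(e⁻)/2 = 0.05077 mol, so m = 0.05077 × 118.71 = 6.027 g.
Volume = m/ρ = 6.027 / 7.29 = 0.8267 cm³.
Thickness = V/A = 0.8267 / 5.06 = 0.163 cm = 1630 μm.

1630 μm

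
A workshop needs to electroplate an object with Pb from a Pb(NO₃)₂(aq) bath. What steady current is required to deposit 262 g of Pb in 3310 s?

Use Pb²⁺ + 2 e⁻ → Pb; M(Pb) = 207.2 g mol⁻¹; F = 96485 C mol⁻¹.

n(Pb) = 262 / 207.2 = 1.264 mol.
n(e⁻) = 2 × 1.264 = 2.529 mol.
Q = n(e⁻)·F = 2.529 × 96485 = 244000 C.
I = Q/t = 244000 / 3310.0 s = 73.7 A.

73.7 A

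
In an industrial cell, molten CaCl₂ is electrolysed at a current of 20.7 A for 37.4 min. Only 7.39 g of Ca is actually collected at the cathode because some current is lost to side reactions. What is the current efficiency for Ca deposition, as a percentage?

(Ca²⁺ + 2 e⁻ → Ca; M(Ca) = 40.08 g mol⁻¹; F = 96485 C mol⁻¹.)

Q = I·t = 20.70 × 2244.0 = 46450 C; n(e⁻) = 46450/96485 = 0.4814 mol.
Theoretical n(Ca) = n(e⁻)/2 = 0.2407 mol, i.e. m_theo = 0.2407 × 40.08 = 9.648 g.
Efficiency = m_actual / m_theo = 7.39 / 9.648 = 76.6 %.

76.6 %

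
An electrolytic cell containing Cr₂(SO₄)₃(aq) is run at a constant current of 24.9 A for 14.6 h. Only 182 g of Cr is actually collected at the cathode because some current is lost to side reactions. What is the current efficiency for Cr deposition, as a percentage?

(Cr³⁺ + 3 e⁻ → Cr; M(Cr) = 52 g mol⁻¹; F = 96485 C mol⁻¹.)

Q = I·t = 24.90 × 52560 = 1309000 C; n(e⁻) = 1309000/96485 = 13.56 mol.
Theoretical n(Cr) = n(e⁻)/3 = 4.521 mol, i.e. m_theo = 4.521 × 52 = 235.1 g.
Efficiency = m_actual / m_theo = 182 / 235.1 = 77.4 %.

77.4 %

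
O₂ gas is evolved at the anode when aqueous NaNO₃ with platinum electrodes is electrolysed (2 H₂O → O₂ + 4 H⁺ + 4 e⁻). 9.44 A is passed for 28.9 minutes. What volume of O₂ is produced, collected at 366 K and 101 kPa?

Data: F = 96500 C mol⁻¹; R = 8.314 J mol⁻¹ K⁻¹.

1.28 L

Q = I·t = 9.440 A × 1734.0 s = 16370 C.
n(e⁻) = Q/F = 16370 / 96500 = 0.1696 mol.
4 electrons are transferred per O₂ molecule, so n(O₂) = 0.1696 / 4 = 0.04241 mol.
V = nRT/P = (0.04241 × 8.314 × 366) / (101 × 10³ Pa) = 0.00128 m³ = 1.28 L.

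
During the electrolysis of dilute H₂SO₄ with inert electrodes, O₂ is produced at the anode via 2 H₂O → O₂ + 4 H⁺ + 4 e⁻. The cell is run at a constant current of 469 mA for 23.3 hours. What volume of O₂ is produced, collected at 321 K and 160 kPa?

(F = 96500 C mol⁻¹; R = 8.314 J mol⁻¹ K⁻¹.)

1.70 L

Q = I·t = 0.4690 A × 83880 s = 39340 C.
n(e⁻) = Q/F = 39340 / 96500 = 0.4077 mol.
4 electrons are transferred per O₂ molecule, so n(O₂) = 0.4077 / 4 = 0.1019 mol.
V = nRT/P = (0.1019 × 8.314 × 321) / (160 × 10³ Pa) = 0.00170 m³ = 1.70 L.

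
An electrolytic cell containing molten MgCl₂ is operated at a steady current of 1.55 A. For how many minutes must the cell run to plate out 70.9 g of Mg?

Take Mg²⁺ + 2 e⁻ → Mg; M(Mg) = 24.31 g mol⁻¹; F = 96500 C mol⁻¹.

6050 min

n(Mg) = m/M = 70.9 / 24.31 = 2.916 mol.
Each Mg atom requires 2 electrons, so n(e⁻) = 2 × 2.916 = 5.833 mol.
Q = n(e⁻)·F = 5.833 × 96500 = 562900 C.
t = Q/I = 562900 / 1.550 A = 363200 s = 6050 min.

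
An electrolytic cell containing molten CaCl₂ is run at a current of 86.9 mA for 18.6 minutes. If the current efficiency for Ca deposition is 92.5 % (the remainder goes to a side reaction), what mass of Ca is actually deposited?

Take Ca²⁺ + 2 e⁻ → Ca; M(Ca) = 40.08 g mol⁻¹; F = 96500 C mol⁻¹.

0.0186 g

Q = I·t = 0.08690 × 1116.0 = 96.98 C.
n(e⁻) = 96.98/96500 = 0.001005 mol; theoretically n(Ca) = 0.001005/2 = 0.0005025 mol, m_theo = 0.02014 g.
At 92.5 % efficiency, m_actual = 0.925 × 0.02014 = 0.0186 g.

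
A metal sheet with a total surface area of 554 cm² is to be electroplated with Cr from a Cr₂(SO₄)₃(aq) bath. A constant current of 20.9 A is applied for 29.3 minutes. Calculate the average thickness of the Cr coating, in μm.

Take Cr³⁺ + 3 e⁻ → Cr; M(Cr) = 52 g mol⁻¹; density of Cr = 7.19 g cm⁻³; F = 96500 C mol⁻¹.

16.6 μm

Q = I·t = 20.90 × 1758.0 = 36740 C; n(e⁻) = 0.3807 mol.
n(Cr) = n(e⁻)/3 = 0.1269 mol, so m = 0.1269 × 52 = 6.600 g.
Volume = m/ρ = 6.600 / 7.19 = 0.9179 cm³.
Thickness = V/A = 0.9179 / 554 = 0.00166 cm = 16.6 μm.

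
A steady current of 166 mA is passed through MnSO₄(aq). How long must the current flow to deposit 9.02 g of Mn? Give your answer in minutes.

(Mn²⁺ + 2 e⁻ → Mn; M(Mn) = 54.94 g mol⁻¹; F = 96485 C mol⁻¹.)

n(Mn) = m/M = 9.02 / 54.94 = 0.1642 mol.
Each Mn atom requires 2 electrons, so n(e⁻) = 2 × 0.1642 = 0.3284 mol.
Q = n(e⁻)·F = 0.3284 × 96485 = 31680 C.
t = Q/I = 31680 / 0.1660 A = 190900 s = 3180 min.

3180 min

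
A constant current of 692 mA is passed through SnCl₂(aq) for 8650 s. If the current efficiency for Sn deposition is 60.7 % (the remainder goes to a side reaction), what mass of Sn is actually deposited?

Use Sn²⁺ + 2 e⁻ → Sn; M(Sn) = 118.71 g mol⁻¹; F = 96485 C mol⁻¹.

Q = I·t = 0.6920 × 8650.0 = 5986 C.
n(e⁻) = 5986/96485 = 0.06204 mol; theoretically n(Sn) = 0.06204/2 = 0.03102 mol, m_theo = 3.682 g.
At 60.7 % efficiency, m_actual = 0.607 × 3.682 = 2.24 g.

2.24 g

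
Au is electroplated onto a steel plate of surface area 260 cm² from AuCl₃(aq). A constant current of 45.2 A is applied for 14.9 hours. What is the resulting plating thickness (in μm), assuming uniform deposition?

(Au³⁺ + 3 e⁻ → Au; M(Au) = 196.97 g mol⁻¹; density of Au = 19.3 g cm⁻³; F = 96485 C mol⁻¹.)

Q = I·t = 45.20 × 53640 = 2425000 C; n(e⁻) = 25.13 mol.
n(Au) = n(e⁻)/3 = 8.376 mol, so m = 8.376 × 196.97 = 1650 g.
Volume = m/ρ = 1650 / 19.3 = 85.48 cm³.
Thickness = V/A = 85.48 / 260 = 0.329 cm = 3290 μm.

3290 μm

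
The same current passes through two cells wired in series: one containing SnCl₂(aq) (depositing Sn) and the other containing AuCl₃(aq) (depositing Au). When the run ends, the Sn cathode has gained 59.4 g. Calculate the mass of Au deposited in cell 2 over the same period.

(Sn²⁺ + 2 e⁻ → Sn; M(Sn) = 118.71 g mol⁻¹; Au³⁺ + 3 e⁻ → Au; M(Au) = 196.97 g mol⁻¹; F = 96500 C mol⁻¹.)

65.7 g

n(Sn) = 59.4 / 118.71 = 0.5004 mol.
Since Sn²⁺ + 2 e⁻ → Sn, n(e⁻) passed = 2 × 0.5004 = 1.001 mol.
Cells in series carry the same charge, so the same 1.001 mol of electrons passes through cell 2.
Au³⁺ + 3 e⁻ → Au, so n(Au) = 1.001 / 3 = 0.3336 mol.
m(Au) = 0.3336 × 196.97 = 65.7 g.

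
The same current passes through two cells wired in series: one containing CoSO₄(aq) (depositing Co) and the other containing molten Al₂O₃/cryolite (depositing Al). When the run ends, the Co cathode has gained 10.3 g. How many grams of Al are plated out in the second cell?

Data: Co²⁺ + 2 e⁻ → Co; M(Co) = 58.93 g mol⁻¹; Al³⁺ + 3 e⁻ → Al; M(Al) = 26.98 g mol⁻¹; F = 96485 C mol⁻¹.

n(Co) = 10.3 / 58.93 = 0.1748 mol.
Since Co²⁺ + 2 e⁻ → Co, n(e⁻) passed = 2 × 0.1748 = 0.3496 mol.
Cells in series carry the same charge, so the same 0.3496 mol of electrons passes through cell 2.
Al³⁺ + 3 e⁻ → Al, so n(Al) = 0.3496 / 3 = 0.1165 mol.
m(Al) = 0.1165 × 26.98 = 3.14 g.

3.14 g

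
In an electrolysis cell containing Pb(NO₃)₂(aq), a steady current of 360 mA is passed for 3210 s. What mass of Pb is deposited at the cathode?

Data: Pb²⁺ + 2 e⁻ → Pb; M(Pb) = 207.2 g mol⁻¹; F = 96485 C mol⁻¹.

1.24 g

Q = I·t = 0.3600 A × 3210.0 s = 1156 C.
n(e⁻) = Q/F = 1156 / 96485 = 0.01198 mol.
Pb²⁺ + 2 e⁻ → Pb, so n(Pb) = n(e⁻)/2 = 0.005988 mol.
m = n·M = 0.005988 × 207.2 = 1.24 g.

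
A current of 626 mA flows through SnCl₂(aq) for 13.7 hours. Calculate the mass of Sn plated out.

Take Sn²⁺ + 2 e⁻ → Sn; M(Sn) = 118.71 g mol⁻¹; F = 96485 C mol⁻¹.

19.0 g

Q = I·t = 0.6260 A × 49320 s = 30870 C.
n(e⁻) = Q/F = 30870 / 96485 = 0.3200 mol.
Sn²⁺ + 2 e⁻ → Sn, so n(Sn) = n(e⁻)/2 = 0.1600 mol.
m = n·M = 0.1600 × 118.71 = 19.0 g.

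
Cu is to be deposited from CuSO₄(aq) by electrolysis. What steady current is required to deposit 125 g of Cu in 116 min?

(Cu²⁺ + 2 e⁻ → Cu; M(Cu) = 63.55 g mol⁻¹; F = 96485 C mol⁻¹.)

54.5 A

n(Cu) = 125 / 63.55 = 1.967 mol.
n(e⁻) = 2 × 1.967 = 3.934 mol.
Q = n(e⁻)·F = 3.934 × 96485 = 379600 C.
I = Q/t = 379600 / 6960.0 s = 54.5 A.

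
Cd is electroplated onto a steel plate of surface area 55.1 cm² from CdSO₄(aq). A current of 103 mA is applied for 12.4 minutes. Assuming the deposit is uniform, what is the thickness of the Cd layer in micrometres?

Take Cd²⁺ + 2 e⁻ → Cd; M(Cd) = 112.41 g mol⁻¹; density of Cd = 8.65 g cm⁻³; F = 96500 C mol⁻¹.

0.936 μm

Q = I·t = 0.1030 × 744.00 = 76.63 C; n(e⁻) = 0.0007941 mol.
n(Cd) = n(e⁻)/2 = 0.0003971 mol, so m = 0.0003971 × 112.41 = 0.04463 g.
Volume = m/ρ = 0.04463 / 8.65 = 0.005160 cm³.
Thickness = V/A = 0.005160 / 55.1 = 9.36 × 10⁻⁵ cm = 0.936 μm.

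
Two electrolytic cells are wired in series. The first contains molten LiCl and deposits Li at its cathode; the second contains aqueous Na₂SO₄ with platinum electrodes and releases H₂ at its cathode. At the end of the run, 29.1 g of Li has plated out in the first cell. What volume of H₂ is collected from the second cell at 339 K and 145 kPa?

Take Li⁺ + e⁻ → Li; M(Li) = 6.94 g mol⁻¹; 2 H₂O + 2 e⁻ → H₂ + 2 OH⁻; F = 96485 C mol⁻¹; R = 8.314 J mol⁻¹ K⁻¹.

n(Li) = 29.1 / 6.94 = 4.193 mol, so n(e⁻) = 1 × 4.193 = 4.193 mol.
The cells are in series, so the same 4.193 mol of electrons passes through the second cell.
2 H₂O + 2 e⁻ → H₂ + 2 OH⁻ — 2 mol e⁻ per mol H₂, so n(H₂) = 4.193/2 = 2.097 mol.
V = nRT/P = (2.097 × 8.314 × 339) / (145 × 10³) = 0.0408 m³ = 40.8 L.

40.8 L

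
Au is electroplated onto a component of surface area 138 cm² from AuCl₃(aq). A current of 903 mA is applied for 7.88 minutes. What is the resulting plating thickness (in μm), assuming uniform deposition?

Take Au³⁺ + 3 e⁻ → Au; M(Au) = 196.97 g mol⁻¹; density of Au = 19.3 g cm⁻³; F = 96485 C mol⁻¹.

Q = I·t = 0.9030 × 472.80 = 426.9 C; n(e⁻) = 0.004425 mol.
n(Au) = n(e⁻)/3 = 0.001475 mol, so m = 0.001475 × 196.97 = 0.2905 g.
Volume = m/ρ = 0.2905 / 19.3 = 0.01505 cm³.
Thickness = V/A = 0.01505 / 138 = 1.09 × 10⁻⁴ cm = 1.09 μm.

1.09 μm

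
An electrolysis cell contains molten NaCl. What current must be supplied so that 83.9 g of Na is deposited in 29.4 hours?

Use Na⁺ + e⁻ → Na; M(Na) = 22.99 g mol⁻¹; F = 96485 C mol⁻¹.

n(Na) = 83.9 / 22.99 = 3.649 mol.
n(e⁻) = 1 × 3.649 = 3.649 mol.
Q = n(e⁻)·F = 3.649 × 96485 = 352100 C.
I = Q/t = 352100 / 105840 s = 3.33 A.

3.33 A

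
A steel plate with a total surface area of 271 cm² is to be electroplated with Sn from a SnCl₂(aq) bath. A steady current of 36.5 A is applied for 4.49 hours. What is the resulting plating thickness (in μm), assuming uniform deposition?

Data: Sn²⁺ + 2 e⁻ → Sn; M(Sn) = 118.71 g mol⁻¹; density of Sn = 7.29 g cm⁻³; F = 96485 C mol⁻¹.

1840 μm

Q = I·t = 36.50 × 16164 = 590000 C; n(e⁻) = 6.115 mol.
n(Sn) = n(e⁻)/2 = 3.057 mol, so m = 3.057 × 118.71 = 362.9 g.
Volume = m/ρ = 362.9 / 7.29 = 49.79 cm³.
Thickness = V/A = 49.79 / 271 = 0.184 cm = 1840 μm.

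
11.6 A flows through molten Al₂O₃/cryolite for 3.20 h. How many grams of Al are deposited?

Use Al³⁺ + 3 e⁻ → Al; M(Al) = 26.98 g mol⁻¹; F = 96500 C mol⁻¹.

Q = I·t = 11.60 A × 11520 s = 133600 C.
n(e⁻) = Q/F = 133600 / 96500 = 1.385 mol.
Al³⁺ + 3 e⁻ → Al, so n(Al) = n(e⁻)/3 = 0.4616 mol.
m = n·M = 0.4616 × 26.98 = 12.5 g.

12.5 g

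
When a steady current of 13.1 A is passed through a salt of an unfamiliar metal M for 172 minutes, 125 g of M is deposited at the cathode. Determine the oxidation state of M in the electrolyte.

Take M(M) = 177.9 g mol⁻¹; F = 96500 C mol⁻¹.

+2

Q = I·t = 13.10 A × 10320 s = 135200 C, so n(e⁻) = 135200/96500 = 1.401 mol.
n(M) deposited = 125 / 177.9 = 0.7026 mol.
Electrons per atom = n(e⁻)/n(M) = 1.401 / 0.7026 = 1.99 ≈ 2, so the ion is M²⁺.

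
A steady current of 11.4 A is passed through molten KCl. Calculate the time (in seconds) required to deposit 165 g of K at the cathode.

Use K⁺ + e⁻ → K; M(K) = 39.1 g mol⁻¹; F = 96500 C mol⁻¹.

35700 s

n(K) = m/M = 165 / 39.1 = 4.220 mol.
Each K atom requires 1 electron, so n(e⁻) = 1 × 4.220 = 4.220 mol.
Q = n(e⁻)·F = 4.220 × 96500 = 407200 C.
t = Q/I = 407200 / 11.40 A = 35720 s.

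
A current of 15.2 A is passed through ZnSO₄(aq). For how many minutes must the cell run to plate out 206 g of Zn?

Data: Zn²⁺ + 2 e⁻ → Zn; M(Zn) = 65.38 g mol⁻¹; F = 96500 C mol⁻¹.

667 min

n(Zn) = m/M = 206 / 65.38 = 3.151 mol.
Each Zn atom requires 2 electrons, so n(e⁻) = 2 × 3.151 = 6.302 mol.
Q = n(e⁻)·F = 6.302 × 96500 = 608100 C.
t = Q/I = 608100 / 15.20 A = 40010 s = 667 min.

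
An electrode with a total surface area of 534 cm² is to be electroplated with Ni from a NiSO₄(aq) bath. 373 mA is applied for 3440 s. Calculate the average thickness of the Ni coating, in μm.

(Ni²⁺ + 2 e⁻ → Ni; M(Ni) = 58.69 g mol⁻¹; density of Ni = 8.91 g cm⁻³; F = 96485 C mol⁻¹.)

0.820 μm

Q = I·t = 0.3730 × 3440.0 = 1283 C; n(e⁻) = 0.01330 mol.
n(Ni) = n(e⁻)/2 = 0.006649 mol, so m = 0.006649 × 58.69 = 0.3902 g.
Volume = m/ρ = 0.3902 / 8.91 = 0.04380 cm³.
Thickness = V/A = 0.04380 / 534 = 8.20 × 10⁻⁵ cm = 0.820 μm.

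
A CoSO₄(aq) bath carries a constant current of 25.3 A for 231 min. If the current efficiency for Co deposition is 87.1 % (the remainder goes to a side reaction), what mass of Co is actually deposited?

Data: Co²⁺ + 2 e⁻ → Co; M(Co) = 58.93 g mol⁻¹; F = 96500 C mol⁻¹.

Q = I·t = 25.30 × 13860 = 350700 C.
n(e⁻) = 350700/96500 = 3.634 mol; theoretically n(Co) = 3.634/2 = 1.817 mol, m_theo = 107.1 g.
At 87.1 % efficiency, m_actual = 0.871 × 107.1 = 93.3 g.

93.3 g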